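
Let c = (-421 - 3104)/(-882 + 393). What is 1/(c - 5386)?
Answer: -163/876743 ≈ -0.00018592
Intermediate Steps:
c = 1175/163 (c = -3525/(-489) = -3525*(-1/489) = 1175/163 ≈ 7.2086)
1/(c - 5386) = 1/(1175/163 - 5386) = 1/(-876743/163) = -163/876743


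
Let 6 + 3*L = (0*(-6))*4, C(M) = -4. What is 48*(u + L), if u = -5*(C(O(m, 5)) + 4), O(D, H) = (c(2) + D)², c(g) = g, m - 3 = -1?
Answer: -96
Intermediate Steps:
m = 2 (m = 3 - 1 = 2)
O(D, H) = (2 + D)²
L = -2 (L = -2 + ((0*(-6))*4)/3 = -2 + (0*4)/3 = -2 + (⅓)*0 = -2 + 0 = -2)
u = 0 (u = -5*(-4 + 4) = -5*0 = 0)
48*(u + L) = 48*(0 - 2) = 48*(-2) = -96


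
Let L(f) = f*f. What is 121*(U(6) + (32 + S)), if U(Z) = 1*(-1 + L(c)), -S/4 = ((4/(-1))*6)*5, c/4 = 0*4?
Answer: 61831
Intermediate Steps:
c = 0 (c = 4*(0*4) = 4*0 = 0)
L(f) = f²
S = 480 (S = -4*(4/(-1))*6*5 = -4*(4*(-1))*6*5 = -4*(-4*6)*5 = -(-96)*5 = -4*(-120) = 480)
U(Z) = -1 (U(Z) = 1*(-1 + 0²) = 1*(-1 + 0) = 1*(-1) = -1)
121*(U(6) + (32 + S)) = 121*(-1 + (32 + 480)) = 121*(-1 + 512) = 121*511 = 61831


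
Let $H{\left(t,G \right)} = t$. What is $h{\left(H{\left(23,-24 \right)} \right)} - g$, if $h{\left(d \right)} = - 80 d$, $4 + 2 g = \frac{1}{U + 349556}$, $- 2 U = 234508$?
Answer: $- \frac{853942153}{464604} \approx -1838.0$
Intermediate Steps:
$U = -117254$ ($U = \left(- \frac{1}{2}\right) 234508 = -117254$)
$g = - \frac{929207}{464604}$ ($g = -2 + \frac{1}{2 \left(-117254 + 349556\right)} = -2 + \frac{1}{2 \cdot 232302} = -2 + \frac{1}{2} \cdot \frac{1}{232302} = -2 + \frac{1}{464604} = - \frac{929207}{464604} \approx -2.0$)
$h{\left(H{\left(23,-24 \right)} \right)} - g = \left(-80\right) 23 - - \frac{929207}{464604} = -1840 + \frac{929207}{464604} = - \frac{853942153}{464604}$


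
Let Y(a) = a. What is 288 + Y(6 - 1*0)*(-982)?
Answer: -5604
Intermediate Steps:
288 + Y(6 - 1*0)*(-982) = 288 + (6 - 1*0)*(-982) = 288 + (6 + 0)*(-982) = 288 + 6*(-982) = 288 - 5892 = -5604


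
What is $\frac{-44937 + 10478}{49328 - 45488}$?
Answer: $- \frac{34459}{3840} \approx -8.9737$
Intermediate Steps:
$\frac{-44937 + 10478}{49328 - 45488} = - \frac{34459}{3840}$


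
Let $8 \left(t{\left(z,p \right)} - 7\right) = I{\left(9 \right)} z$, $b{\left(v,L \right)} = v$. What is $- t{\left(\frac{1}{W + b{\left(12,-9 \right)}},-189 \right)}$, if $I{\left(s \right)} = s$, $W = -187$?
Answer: $- \frac{9791}{1400} \approx -6.9936$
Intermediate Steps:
$t{\left(z,p \right)} = 7 + \frac{9 z}{8}$
$- t{\left(\frac{1}{W + b{\left(12,-9 \right)}},-189 \right)} = - (7 + \frac{9}{8 \left(-187 + 12\right)}) = - (7 + \frac{9}{8 \left(-175\right)}) = - (7 + \frac{9}{8} \left(- \frac{1}{175}\right)) = - (7 - \frac{9}{1400}) = \left(-1\right) \frac{9791}{1400} = - \frac{9791}{1400}$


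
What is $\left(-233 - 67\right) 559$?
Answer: $-167700$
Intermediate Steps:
$\left(-233 - 67\right) 559 = \left(-300\right) 559 = -167700$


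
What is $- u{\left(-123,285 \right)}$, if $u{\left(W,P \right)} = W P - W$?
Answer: $34932$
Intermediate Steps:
$u{\left(W,P \right)} = - W + P W$ ($u{\left(W,P \right)} = P W - W = - W + P W$)
$- u{\left(-123,285 \right)} = - \left(-123\right) \left(-1 + 285\right) = - \left(-123\right) 284 = \left(-1\right) \left(-34932\right) = 34932$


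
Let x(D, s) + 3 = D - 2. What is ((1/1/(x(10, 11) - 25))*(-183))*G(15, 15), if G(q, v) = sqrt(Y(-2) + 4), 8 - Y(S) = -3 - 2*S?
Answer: 3660*sqrt(11) ≈ 12139.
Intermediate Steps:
x(D, s) = -5 + D (x(D, s) = -3 + (D - 2) = -3 + (-2 + D) = -5 + D)
Y(S) = 11 + 2*S (Y(S) = 8 - (-3 - 2*S) = 8 + (3 + 2*S) = 11 + 2*S)
G(q, v) = sqrt(11) (G(q, v) = sqrt((11 + 2*(-2)) + 4) = sqrt((11 - 4) + 4) = sqrt(7 + 4) = sqrt(11))
((1/1/(x(10, 11) - 25))*(-183))*G(15, 15) = ((1/1/((-5 + 10) - 25))*(-183))*sqrt(11) = ((1/1/(5 - 25))*(-183))*sqrt(11) = ((1/1/(-20))*(-183))*sqrt(11) = ((1/(-1/20))*(-183))*sqrt(11) = ((1*(-20))*(-183))*sqrt(11) = (-20*(-183))*sqrt(11) = 3660*sqrt(11)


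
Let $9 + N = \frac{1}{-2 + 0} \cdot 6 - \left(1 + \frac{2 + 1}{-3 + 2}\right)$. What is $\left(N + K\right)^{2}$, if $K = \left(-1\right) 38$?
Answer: $2304$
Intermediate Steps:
$K = -38$
$N = -10$ ($N = -9 - \left(1 + \frac{2 + 1}{-3 + 2} - \frac{1}{-2 + 0} \cdot 6\right) = -9 - \left(1 - 3 - \frac{1}{-2} \cdot 6\right) = -9 - \left(4 - 3\right) = -9 - 1 = -10$)
$\left(N + K\right)^{2} = \left(-10 - 38\right)^{2} = \left(-48\right)^{2} = 2304$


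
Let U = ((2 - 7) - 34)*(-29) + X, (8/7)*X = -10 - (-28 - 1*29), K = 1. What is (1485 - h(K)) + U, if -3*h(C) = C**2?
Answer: 63779/24 ≈ 2657.5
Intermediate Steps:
h(C) = -C**2/3
X = 329/8 (X = 7*(-10 - (-28 - 1*29))/8 = 7*(-10 - (-28 - 29))/8 = 7*(-10 - 1*(-57))/8 = 7*(-10 + 57)/8 = (7/8)*47 = 329/8 ≈ 41.125)
U = 9377/8 (U = ((2 - 7) - 34)*(-29) + 329/8 = (-5 - 34)*(-29) + 329/8 = -39*(-29) + 329/8 = 1131 + 329/8 = 9377/8 ≈ 1172.1)
(1485 - h(K)) + U = (1485 - (-1)*1**2/3) + 9377/8 = (1485 - (-1)/3) + 9377/8 = (1485 - 1*(-1/3)) + 9377/8 = (1485 + 1/3) + 9377/8 = 4456/3 + 9377/8 = 63779/24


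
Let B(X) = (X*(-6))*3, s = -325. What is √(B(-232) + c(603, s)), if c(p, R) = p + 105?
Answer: 2*√1221 ≈ 69.886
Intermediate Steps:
B(X) = -18*X (B(X) = -6*X*3 = -18*X)
c(p, R) = 105 + p
√(B(-232) + c(603, s)) = √(-18*(-232) + (105 + 603)) = √(4176 + 708) = √4884 = 2*√1221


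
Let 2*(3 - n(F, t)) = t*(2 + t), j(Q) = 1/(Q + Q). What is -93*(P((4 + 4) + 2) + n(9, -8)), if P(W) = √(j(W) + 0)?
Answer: 1953 - 93*√5/10 ≈ 1932.2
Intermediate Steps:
j(Q) = 1/(2*Q)
n(F, t) = 3 - t*(2 + t)/2
P(W) = √2*√(1/W)/2 (P(W) = √(1/(2*W) + 0) = √(1/(2*W)) = √2*√(1/W)/2)
-93*(P((4 + 4) + 2) + n(9, -8)) = -93*(√2*√(1/((4 + 4) + 2))/2 + (3 - 1*(-8) - ½*(-8)²)) = -93*(√2*√(1/(8 + 2))/2 + (3 + 8 - ½*64)) = -93*(√2*√(1/10)/2 + (3 + 8 - 32)) = -93*(√2*√(⅒)/2 - 21) = -93*(√2*(√10/10)/2 - 21) = -93*(√5/10 - 21) = -93*(-21 + √5/10) = 1953 - 93*√5/10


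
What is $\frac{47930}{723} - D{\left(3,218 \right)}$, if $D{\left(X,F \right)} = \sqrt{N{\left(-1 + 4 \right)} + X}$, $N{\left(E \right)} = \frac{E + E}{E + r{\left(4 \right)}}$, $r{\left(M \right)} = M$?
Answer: $\frac{47930}{723} - \frac{3 \sqrt{21}}{7} \approx 64.329$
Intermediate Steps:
$N{\left(E \right)} = \frac{2 E}{4 + E}$ ($N{\left(E \right)} = \frac{E + E}{E + 4} = \frac{2 E}{4 + E}$)
$D{\left(X,F \right)} = \sqrt{\frac{6}{7} + X}$ ($D{\left(X,F \right)} = \sqrt{\frac{2 \left(-1 + 4\right)}{4 + \left(-1 + 4\right)} + X} = \sqrt{2 \cdot 3 \frac{1}{4 + 3} + X} = \sqrt{2 \cdot 3 \cdot \frac{1}{7} + X} = \sqrt{\frac{6}{7} + X}$)
$\frac{47930}{723} - D{\left(3,218 \right)} = \frac{47930}{723} - \frac{\sqrt{42 + 49 \cdot 3}}{7} = 47930 \cdot \frac{1}{723} - \frac{\sqrt{42 + 147}}{7} = \frac{47930}{723} - \frac{\sqrt{189}}{7} = \frac{47930}{723} - \frac{3 \sqrt{21}}{7}$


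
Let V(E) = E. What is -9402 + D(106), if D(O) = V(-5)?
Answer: -9407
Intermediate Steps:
D(O) = -5
-9402 + D(106) = -9402 - 5 = -9407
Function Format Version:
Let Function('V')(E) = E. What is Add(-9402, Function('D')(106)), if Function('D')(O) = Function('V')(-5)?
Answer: -9407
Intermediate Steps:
Function('D')(O) = -5
Add(-9402, Function('D')(106)) = Add(-9402, -5) = -9407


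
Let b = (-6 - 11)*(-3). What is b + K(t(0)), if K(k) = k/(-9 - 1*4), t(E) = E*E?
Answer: 51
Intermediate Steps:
t(E) = E²
K(k) = -k/13 (K(k) = k/(-9 - 4) = k/(-13) = k*(-1/13) = -k/13)
b = 51 (b = -17*(-3) = 51)
b + K(t(0)) = 51 - 1/13*0² = 51 - 1/13*0 = 51 + 0 = 51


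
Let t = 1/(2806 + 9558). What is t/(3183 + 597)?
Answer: 1/46735920 ≈ 2.1397e-8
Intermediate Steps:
t = 1/12364 ≈ 8.0880e-5
t/(3183 + 597) = 1/(12364*(3183 + 597)) = (1/12364)/3780 = (1/12364)*(1/3780) = 1/46735920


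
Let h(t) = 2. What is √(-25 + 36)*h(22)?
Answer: 2*√11 ≈ 6.6332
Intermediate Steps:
√(-25 + 36)*h(22) = √(-25 + 36)*2 = √11*2 = 2*√11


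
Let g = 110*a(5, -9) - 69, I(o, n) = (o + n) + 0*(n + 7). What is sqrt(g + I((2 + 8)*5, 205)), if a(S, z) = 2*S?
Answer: sqrt(1286) ≈ 35.861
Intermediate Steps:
I(o, n) = n + o (I(o, n) = (n + o) + 0*(7 + n) = (n + o) + 0 = n + o)
g = 1031 (g = 110*(2*5) - 69 = 110*10 - 69 = 1100 - 69 = 1031)
sqrt(g + I((2 + 8)*5, 205)) = sqrt(1031 + (205 + (2 + 8)*5)) = sqrt(1031 + (205 + 10*5)) = sqrt(1031 + (205 + 50)) = sqrt(1031 + 255) = sqrt(1286)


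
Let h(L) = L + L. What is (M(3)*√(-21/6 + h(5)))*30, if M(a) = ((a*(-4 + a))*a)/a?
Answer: -45*√26 ≈ -229.46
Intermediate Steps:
h(L) = 2*L
M(a) = a*(-4 + a) (M(a) = (a²*(-4 + a))/a = a*(-4 + a))
(M(3)*√(-21/6 + h(5)))*30 = ((3*(-4 + 3))*√(-21/6 + 2*5))*30 = ((3*(-1))*√(-21*⅙ + 10))*30 = -3*√(-7/2 + 10)*30 = -3*√26/2*30 = -45*√26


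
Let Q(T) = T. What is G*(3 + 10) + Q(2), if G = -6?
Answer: -76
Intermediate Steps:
G*(3 + 10) + Q(2) = -6*(3 + 10) + 2 = -6*13 + 2 = -78 + 2 = -76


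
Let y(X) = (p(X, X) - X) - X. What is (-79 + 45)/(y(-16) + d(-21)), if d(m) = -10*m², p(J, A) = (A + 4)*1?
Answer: 17/2195 ≈ 0.0077449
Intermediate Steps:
p(J, A) = 4 + A (p(J, A) = (4 + A)*1 = 4 + A)
y(X) = 4 - X (y(X) = ((4 + X) - X) - X = 4 - X)
(-79 + 45)/(y(-16) + d(-21)) = (-79 + 45)/((4 - 1*(-16)) - 10*(-21)²) = -34/((4 + 16) - 10*441) = -34/(20 - 4410) = -34/(-4390) = -34*(-1/4390) = 17/2195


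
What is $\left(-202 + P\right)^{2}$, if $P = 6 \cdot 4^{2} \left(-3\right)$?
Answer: $240100$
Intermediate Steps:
$P = -288$ ($P = 6 \cdot 16 \left(-3\right) = 96 \left(-3\right) = -288$)
$\left(-202 + P\right)^{2} = \left(-202 - 288\right)^{2} = \left(-490\right)^{2} = 240100$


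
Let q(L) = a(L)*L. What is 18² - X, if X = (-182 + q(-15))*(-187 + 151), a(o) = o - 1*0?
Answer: 1872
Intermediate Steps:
a(o) = o (a(o) = o + 0 = o)
q(L) = L² (q(L) = L*L = L²)
X = -1548 (X = (-182 + (-15)²)*(-187 + 151) = (-182 + 225)*(-36) = 43*(-36) = -1548)
18² - X = 18² - 1*(-1548) = 324 + 1548 = 1872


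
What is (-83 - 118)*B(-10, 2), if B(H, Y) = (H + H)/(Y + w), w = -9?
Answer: -4020/7 ≈ -574.29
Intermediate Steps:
B(H, Y) = 2*H/(-9 + Y) (B(H, Y) = (H + H)/(Y - 9) = (2*H)/(-9 + Y) = 2*H/(-9 + Y))
(-83 - 118)*B(-10, 2) = (-83 - 118)*(2*(-10)/(-9 + 2)) = -402*(-10)/(-7) = -402*(-10)*(-1)/7 = -201*20/7 = -4020/7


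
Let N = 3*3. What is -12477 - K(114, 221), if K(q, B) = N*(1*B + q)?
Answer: -15492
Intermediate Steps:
N = 9
K(q, B) = 9*B + 9*q (K(q, B) = 9*(1*B + q) = 9*(B + q) = 9*B + 9*q)
-12477 - K(114, 221) = -12477 - (9*221 + 9*114) = -12477 - (1989 + 1026) = -12477 - 1*3015 = -12477 - 3015 = -15492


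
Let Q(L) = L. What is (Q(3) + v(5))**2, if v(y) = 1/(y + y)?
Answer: 961/100 ≈ 9.6100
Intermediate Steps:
v(y) = 1/(2*y)
(Q(3) + v(5))**2 = (3 + (1/2)/5)**2 = (3 + (1/2)*(1/5))**2 = (3 + 1/10)**2 = (31/10)**2 = 961/100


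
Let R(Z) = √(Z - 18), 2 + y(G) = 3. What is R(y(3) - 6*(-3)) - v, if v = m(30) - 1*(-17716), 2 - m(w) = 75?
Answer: -17642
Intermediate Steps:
m(w) = -73 (m(w) = 2 - 1*75 = 2 - 75 = -73)
y(G) = 1 (y(G) = -2 + 3 = 1)
v = 17643 (v = -73 - 1*(-17716) = -73 + 17716 = 17643)
R(Z) = √(-18 + Z)
R(y(3) - 6*(-3)) - v = √(-18 + (1 - 6*(-3))) - 1*17643 = √(-18 + (1 + 18)) - 17643 = √(-18 + 19) - 17643 = √1 - 17643 = 1 - 17643 = -17642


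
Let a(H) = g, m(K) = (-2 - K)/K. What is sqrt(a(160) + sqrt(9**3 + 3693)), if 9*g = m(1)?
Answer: sqrt(-3 + 9*sqrt(4422))/3 ≈ 8.1342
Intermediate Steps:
m(K) = (-2 - K)/K
g = -1/3 (g = ((-2 - 1*1)/1)/9 = (1*(-2 - 1))/9 = (1*(-3))/9 = (1/9)*(-3) = -1/3 ≈ -0.33333)
a(H) = -1/3
sqrt(a(160) + sqrt(9**3 + 3693)) = sqrt(-1/3 + sqrt(9**3 + 3693)) = sqrt(-1/3 + sqrt(729 + 3693)) = sqrt(-1/3 + sqrt(4422))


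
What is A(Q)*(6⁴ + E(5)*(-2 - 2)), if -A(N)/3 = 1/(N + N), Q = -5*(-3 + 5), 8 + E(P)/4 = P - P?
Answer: 1068/5 ≈ 213.60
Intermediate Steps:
E(P) = -32 (E(P) = -32 + 4*(P - P) = -32 + 4*0 = -32 + 0 = -32)
Q = -10 (Q = -5*2 = -10)
A(N) = -3/(2*N) (A(N) = -3/(N + N) = -3*1/(2*N) = -3/(2*N))
A(Q)*(6⁴ + E(5)*(-2 - 2)) = (-3/2/(-10))*(6⁴ - 32*(-2 - 2)) = (-3/2*(-⅒))*(1296 - 32*(-4)) = 3*(1296 + 128)/20 = (3/20)*1424 = 1068/5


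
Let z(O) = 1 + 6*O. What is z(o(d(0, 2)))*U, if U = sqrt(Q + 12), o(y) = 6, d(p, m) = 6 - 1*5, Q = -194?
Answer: 37*I*sqrt(182) ≈ 499.16*I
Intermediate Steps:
d(p, m) = 1 (d(p, m) = 6 - 5 = 1)
U = I*sqrt(182) (U = sqrt(-194 + 12) = sqrt(-182) = I*sqrt(182) ≈ 13.491*I)
z(o(d(0, 2)))*U = (1 + 6*6)*(I*sqrt(182)) = (1 + 36)*(I*sqrt(182)) = 37*(I*sqrt(182)) = 37*I*sqrt(182)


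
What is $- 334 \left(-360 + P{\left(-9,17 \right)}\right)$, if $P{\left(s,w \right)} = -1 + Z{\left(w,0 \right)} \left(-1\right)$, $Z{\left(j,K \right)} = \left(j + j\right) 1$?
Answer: $131930$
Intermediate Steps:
$Z{\left(j,K \right)} = 2 j$ ($Z{\left(j,K \right)} = 2 j 1 = 2 j$)
$P{\left(s,w \right)} = -1 - 2 w$ ($P{\left(s,w \right)} = -1 + 2 w \left(-1\right) = -1 - 2 w$)
$- 334 \left(-360 + P{\left(-9,17 \right)}\right) = - 334 \left(-360 - 35\right) = \left(-334\right) \left(-395\right) = 131930$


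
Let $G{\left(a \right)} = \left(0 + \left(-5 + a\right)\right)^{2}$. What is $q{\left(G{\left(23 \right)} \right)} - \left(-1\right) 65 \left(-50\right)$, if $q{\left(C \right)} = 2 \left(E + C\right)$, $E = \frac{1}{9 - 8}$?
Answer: $-2600$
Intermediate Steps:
$G{\left(a \right)} = \left(-5 + a\right)^{2}$
$E = 1$ ($E = 1^{-1} = 1$)
$q{\left(C \right)} = 2 + 2 C$ ($q{\left(C \right)} = 2 \left(1 + C\right) = 2 + 2 C$)
$q{\left(G{\left(23 \right)} \right)} - \left(-1\right) 65 \left(-50\right) = \left(2 + 2 \left(-5 + 23\right)^{2}\right) - \left(-1\right) 65 \left(-50\right) = \left(2 + 2 \cdot 18^{2}\right) - \left(-65\right) \left(-50\right) = \left(2 + 2 \cdot 324\right) - 3250 = \left(2 + 648\right) - 3250 = 650 - 3250 = -2600$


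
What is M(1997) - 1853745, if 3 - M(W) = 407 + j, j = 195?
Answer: -1854344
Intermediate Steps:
M(W) = -599 (M(W) = 3 - (407 + 195) = 3 - 1*602 = 3 - 602 = -599)
M(1997) - 1853745 = -599 - 1853745 = -1854344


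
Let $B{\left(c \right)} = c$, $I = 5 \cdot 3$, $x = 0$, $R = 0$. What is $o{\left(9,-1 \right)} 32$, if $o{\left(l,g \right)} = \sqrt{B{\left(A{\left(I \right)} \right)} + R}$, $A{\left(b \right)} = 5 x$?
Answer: $0$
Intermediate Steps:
$I = 15$
$A{\left(b \right)} = 0$ ($A{\left(b \right)} = 5 \cdot 0 = 0$)
$o{\left(l,g \right)} = 0$ ($o{\left(l,g \right)} = \sqrt{0 + 0} = \sqrt{0} = 0$)
$o{\left(9,-1 \right)} 32 = 0 \cdot 32 = 0$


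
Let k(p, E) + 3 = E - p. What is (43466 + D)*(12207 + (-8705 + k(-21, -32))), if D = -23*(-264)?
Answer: 172788544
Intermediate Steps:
k(p, E) = -3 + E - p (k(p, E) = -3 + (E - p) = -3 + E - p)
D = 6072
(43466 + D)*(12207 + (-8705 + k(-21, -32))) = (43466 + 6072)*(12207 + (-8705 + (-3 - 32 - 1*(-21)))) = 49538*(12207 + (-8705 + (-3 - 32 + 21))) = 49538*(12207 + (-8705 - 14)) = 49538*(12207 - 8719) = 49538*3488 = 172788544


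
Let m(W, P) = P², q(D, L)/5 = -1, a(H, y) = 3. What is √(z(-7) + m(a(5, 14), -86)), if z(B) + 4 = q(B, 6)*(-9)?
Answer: √7437 ≈ 86.238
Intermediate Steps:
q(D, L) = -5 (q(D, L) = 5*(-1) = -5)
z(B) = 41 (z(B) = -4 - 5*(-9) = -4 + 45 = 41)
√(z(-7) + m(a(5, 14), -86)) = √(41 + (-86)²) = √(41 + 7396) = √7437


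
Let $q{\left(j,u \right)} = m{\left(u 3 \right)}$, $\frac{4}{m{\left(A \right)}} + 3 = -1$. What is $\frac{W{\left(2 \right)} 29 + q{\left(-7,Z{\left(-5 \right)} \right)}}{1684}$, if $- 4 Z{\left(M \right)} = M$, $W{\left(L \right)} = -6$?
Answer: $- \frac{175}{1684} \approx -0.10392$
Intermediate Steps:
$m{\left(A \right)} = -1$ ($m{\left(A \right)} = \frac{4}{-3 - 1} = \frac{4}{-4} = 4 \left(- \frac{1}{4}\right) = -1$)
$Z{\left(M \right)} = - \frac{M}{4}$
$q{\left(j,u \right)} = -1$
$\frac{W{\left(2 \right)} 29 + q{\left(-7,Z{\left(-5 \right)} \right)}}{1684} = \frac{\left(-6\right) 29 - 1}{1684} = \left(-174 - 1\right) \frac{1}{1684} = \left(-175\right) \frac{1}{1684} = - \frac{175}{1684}$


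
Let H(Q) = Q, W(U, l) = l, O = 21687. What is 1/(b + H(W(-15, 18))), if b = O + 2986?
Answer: 1/24691 ≈ 4.0501e-5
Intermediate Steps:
b = 24673 (b = 21687 + 2986 = 24673)
1/(b + H(W(-15, 18))) = 1/(24673 + 18) = 1/24691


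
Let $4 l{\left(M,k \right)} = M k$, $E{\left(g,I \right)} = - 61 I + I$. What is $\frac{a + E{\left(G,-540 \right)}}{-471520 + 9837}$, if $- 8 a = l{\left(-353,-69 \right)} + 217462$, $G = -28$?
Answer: $- \frac{142595}{14773856} \approx -0.0096518$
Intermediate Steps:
$E{\left(g,I \right)} = - 60 I$
$l{\left(M,k \right)} = \frac{M k}{4}$
$a = - \frac{894205}{32}$ ($a = - \frac{\frac{1}{4} \left(-353\right) \left(-69\right) + 217462}{8} = - \frac{\frac{24357}{4} + 217462}{8} = \left(- \frac{1}{8}\right) \frac{894205}{4} = - \frac{894205}{32} \approx -27944.0$)
$\frac{a + E{\left(G,-540 \right)}}{-471520 + 9837} = \frac{- \frac{894205}{32} - -32400}{-471520 + 9837} = \frac{- \frac{894205}{32} + 32400}{-461683} = \frac{142595}{32} \left(- \frac{1}{461683}\right) = - \frac{142595}{14773856}$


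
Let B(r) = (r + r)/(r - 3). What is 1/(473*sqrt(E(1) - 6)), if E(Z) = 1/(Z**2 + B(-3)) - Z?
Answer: -I*sqrt(26)/6149 ≈ -0.00082924*I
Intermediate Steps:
B(r) = 2*r/(-3 + r) (B(r) = (2*r)/(-3 + r) = 2*r/(-3 + r))
E(Z) = 1/(1 + Z**2) - Z (E(Z) = 1/(Z**2 + 2*(-3)/(-3 - 3)) - Z = 1/(Z**2 + 2*(-3)/(-6)) - Z = 1/(Z**2 + 2*(-3)*(-1/6)) - Z = 1/(Z**2 + 1) - Z = 1/(1 + Z**2) - Z)
1/(473*sqrt(E(1) - 6)) = 1/(473*sqrt((1 - 1*1 - 1*1**3)/(1 + 1**2) - 6)) = 1/(473*sqrt((1 - 1 - 1*1)/(1 + 1) - 6)) = 1/(473*sqrt((1 - 1 - 1)/2 - 6)) = 1/(473*sqrt((1/2)*(-1) - 6)) = 1/(473*sqrt(-1/2 - 6)) = 1/(473*sqrt(-13/2)) = 1/(473*(I*sqrt(26)/2)) = 1/(473*I*sqrt(26)/2) = -I*sqrt(26)/6149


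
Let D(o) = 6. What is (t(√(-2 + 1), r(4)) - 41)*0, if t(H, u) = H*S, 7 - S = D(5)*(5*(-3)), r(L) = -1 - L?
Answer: 0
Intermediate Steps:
S = 97 (S = 7 - 6*5*(-3) = 7 - 6*(-15) = 7 - 1*(-90) = 7 + 90 = 97)
t(H, u) = 97*H (t(H, u) = H*97 = 97*H)
(t(√(-2 + 1), r(4)) - 41)*0 = (97*√(-2 + 1) - 41)*0 = (97*√(-1) - 41)*0 = (97*I - 41)*0 = (-41 + 97*I)*0 = 0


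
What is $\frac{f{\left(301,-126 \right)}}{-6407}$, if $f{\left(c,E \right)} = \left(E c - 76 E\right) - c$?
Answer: $\frac{28651}{6407} \approx 4.4718$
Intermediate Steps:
$f{\left(c,E \right)} = - c - 76 E + E c$ ($f{\left(c,E \right)} = \left(- 76 E + E c\right) - c = - c - 76 E + E c$)
$\frac{f{\left(301,-126 \right)}}{-6407} = \frac{\left(-1\right) 301 - -9576 - 37926}{-6407} = \left(-301 + 9576 - 37926\right) \left(- \frac{1}{6407}\right) = \left(-28651\right) \left(- \frac{1}{6407}\right) = \frac{28651}{6407}$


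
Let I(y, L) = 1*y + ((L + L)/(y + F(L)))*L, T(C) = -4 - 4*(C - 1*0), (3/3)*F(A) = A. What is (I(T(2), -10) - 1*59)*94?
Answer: -82814/11 ≈ -7528.5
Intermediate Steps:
F(A) = A
T(C) = -4 - 4*C (T(C) = -4 - 4*(C + 0) = -4 - 4*C)
I(y, L) = y + 2*L²/(L + y) (I(y, L) = 1*y + ((L + L)/(y + L))*L = y + ((2*L)/(L + y))*L = y + (2*L/(L + y))*L = y + 2*L²/(L + y))
(I(T(2), -10) - 1*59)*94 = (((-4 - 4*2)² + 2*(-10)² - 10*(-4 - 4*2))/(-10 + (-4 - 4*2)) - 1*59)*94 = (((-4 - 8)² + 2*100 - 10*(-4 - 8))/(-10 + (-4 - 8)) - 59)*94 = (((-12)² + 200 - 10*(-12))/(-10 - 12) - 59)*94 = ((144 + 200 + 120)/(-22) - 59)*94 = (-1/22*464 - 59)*94 = (-232/11 - 59)*94 = -881/11*94 = -82814/11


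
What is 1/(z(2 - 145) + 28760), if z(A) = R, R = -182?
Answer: 1/28578 ≈ 3.4992e-5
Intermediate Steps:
z(A) = -182
1/(z(2 - 145) + 28760) = 1/(-182 + 28760) = 1/28578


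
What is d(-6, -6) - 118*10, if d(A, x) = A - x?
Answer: -1180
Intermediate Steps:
d(A, x) = A - x
d(-6, -6) - 118*10 = (-6 - 1*(-6)) - 118*10 = (-6 + 6) - 1180 = 0 - 1180 = -1180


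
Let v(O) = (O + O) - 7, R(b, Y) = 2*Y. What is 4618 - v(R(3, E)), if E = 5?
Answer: 4605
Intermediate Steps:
v(O) = -7 + 2*O (v(O) = 2*O - 7 = -7 + 2*O)
4618 - v(R(3, E)) = 4618 - (-7 + 2*(2*5)) = 4618 - (-7 + 2*10) = 4618 - (-7 + 20) = 4618 - 1*13 = 4618 - 13 = 4605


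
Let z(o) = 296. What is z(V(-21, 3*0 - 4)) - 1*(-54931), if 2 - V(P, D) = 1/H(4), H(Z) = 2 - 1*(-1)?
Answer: 55227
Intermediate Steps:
H(Z) = 3 (H(Z) = 2 + 1 = 3)
V(P, D) = 5/3 (V(P, D) = 2 - 1/3 = 2 - 1*⅓ = 2 - ⅓ = 5/3)
z(V(-21, 3*0 - 4)) - 1*(-54931) = 296 - 1*(-54931) = 296 + 54931 = 55227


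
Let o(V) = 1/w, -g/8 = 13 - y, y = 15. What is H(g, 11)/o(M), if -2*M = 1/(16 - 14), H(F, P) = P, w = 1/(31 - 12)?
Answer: 11/19 ≈ 0.57895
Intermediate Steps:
g = 16 (g = -8*(13 - 1*15) = -8*(13 - 15) = -8*(-2) = 16)
w = 1/19 ≈ 0.052632
M = -1/4 (M = -1/(2*(16 - 14)) = -1/2/2 = -1/2*1/2 = -1/4 ≈ -0.25000)
o(V) = 19 (o(V) = 1/(1/19) = 19)
H(g, 11)/o(M) = 11/19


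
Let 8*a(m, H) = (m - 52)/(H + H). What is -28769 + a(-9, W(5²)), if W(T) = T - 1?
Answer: -11047357/384 ≈ -28769.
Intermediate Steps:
W(T) = -1 + T
a(m, H) = (-52 + m)/(16*H) (a(m, H) = ((m - 52)/(H + H))/8 = ((-52 + m)/((2*H)))/8 = ((-52 + m)*(1/(2*H)))/8 = ((-52 + m)/(2*H))/8 = (-52 + m)/(16*H))
-28769 + a(-9, W(5²)) = -28769 + (-52 - 9)/(16*(-1 + 5²)) = -28769 + (1/16)*(-61)/(-1 + 25) = -28769 + (1/16)*(-61)/24 = -28769 + (1/16)*(1/24)*(-61) = -28769 - 61/384 = -11047357/384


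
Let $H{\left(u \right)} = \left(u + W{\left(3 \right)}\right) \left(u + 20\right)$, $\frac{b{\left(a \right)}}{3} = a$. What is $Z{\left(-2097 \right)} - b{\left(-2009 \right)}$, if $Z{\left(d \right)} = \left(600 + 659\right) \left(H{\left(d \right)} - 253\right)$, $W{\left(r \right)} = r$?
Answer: $5475378142$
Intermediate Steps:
$b{\left(a \right)} = 3 a$
$H{\left(u \right)} = \left(3 + u\right) \left(20 + u\right)$ ($H{\left(u \right)} = \left(u + 3\right) \left(u + 20\right) = \left(3 + u\right) \left(20 + u\right)$)
$Z{\left(d \right)} = -242987 + 1259 d^{2} + 28957 d$ ($Z{\left(d \right)} = \left(600 + 659\right) \left(\left(60 + d^{2} + 23 d\right) - 253\right) = 1259 \left(-193 + d^{2} + 23 d\right) = -242987 + 1259 d^{2} + 28957 d$)
$Z{\left(-2097 \right)} - b{\left(-2009 \right)} = \left(-242987 + 1259 \left(-2097\right)^{2} + 28957 \left(-2097\right)\right) - 3 \left(-2009\right) = \left(-242987 + 1259 \cdot 4397409 - 60722829\right) - -6027 = \left(-242987 + 5536337931 - 60722829\right) + 6027 = 5475372115 + 6027 = 5475378142$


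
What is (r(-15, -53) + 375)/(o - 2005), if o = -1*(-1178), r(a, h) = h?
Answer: -322/827 ≈ -0.38936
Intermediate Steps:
o = 1178
(r(-15, -53) + 375)/(o - 2005) = (-53 + 375)/(1178 - 2005) = 322/(-827) = 322*(-1/827) = -322/827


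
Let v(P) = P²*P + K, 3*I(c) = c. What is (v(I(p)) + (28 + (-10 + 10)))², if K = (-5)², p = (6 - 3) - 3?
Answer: 2809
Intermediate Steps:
p = 0 (p = 3 - 3 = 0)
I(c) = c/3
K = 25
v(P) = 25 + P³ (v(P) = P²*P + 25 = P³ + 25 = 25 + P³)
(v(I(p)) + (28 + (-10 + 10)))² = ((25 + ((⅓)*0)³) + (28 + (-10 + 10)))² = ((25 + 0³) + (28 + 0))² = ((25 + 0) + 28)² = (25 + 28)² = 53² = 2809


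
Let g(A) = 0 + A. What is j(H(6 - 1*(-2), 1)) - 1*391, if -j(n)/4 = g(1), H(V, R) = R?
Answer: -395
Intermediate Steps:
g(A) = A
j(n) = -4 (j(n) = -4*1 = -4)
j(H(6 - 1*(-2), 1)) - 1*391 = -4 - 1*391 = -4 - 391 = -395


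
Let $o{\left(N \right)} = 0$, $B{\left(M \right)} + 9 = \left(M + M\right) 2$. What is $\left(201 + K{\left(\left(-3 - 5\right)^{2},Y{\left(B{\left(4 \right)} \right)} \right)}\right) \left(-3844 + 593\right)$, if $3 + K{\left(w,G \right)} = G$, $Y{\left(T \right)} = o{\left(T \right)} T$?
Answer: $-643698$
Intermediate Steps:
$B{\left(M \right)} = -9 + 4 M$ ($B{\left(M \right)} = -9 + \left(M + M\right) 2 = -9 + 2 M 2 = -9 + 4 M$)
$Y{\left(T \right)} = 0$ ($Y{\left(T \right)} = 0 T = 0$)
$K{\left(w,G \right)} = -3 + G$
$\left(201 + K{\left(\left(-3 - 5\right)^{2},Y{\left(B{\left(4 \right)} \right)} \right)}\right) \left(-3844 + 593\right) = \left(201 + \left(-3 + 0\right)\right) \left(-3844 + 593\right) = \left(201 - 3\right) \left(-3251\right) = 198 \left(-3251\right) = -643698$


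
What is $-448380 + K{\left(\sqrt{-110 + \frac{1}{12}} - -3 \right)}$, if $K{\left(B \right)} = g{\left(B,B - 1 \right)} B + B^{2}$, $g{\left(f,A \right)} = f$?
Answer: $- \frac{2691491}{6} + 2 i \sqrt{3957} \approx -4.4858 \cdot 10^{5} + 125.81 i$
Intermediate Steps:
$K{\left(B \right)} = 2 B^{2}$ ($K{\left(B \right)} = B B + B^{2} = B^{2} + B^{2} = 2 B^{2}$)
$-448380 + K{\left(\sqrt{-110 + \frac{1}{12}} - -3 \right)} = -448380 + 2 \left(\sqrt{-110 + \frac{1}{12}} - -3\right)^{2} = -448380 + 2 \left(\sqrt{-110 + \frac{1}{12}} + 3\right)^{2} = -448380 + 2 \left(\sqrt{- \frac{1319}{12}} + 3\right)^{2} = -448380 + 2 \left(\frac{i \sqrt{3957}}{6} + 3\right)^{2} = -448380 + 2 \left(3 + \frac{i \sqrt{3957}}{6}\right)^{2}$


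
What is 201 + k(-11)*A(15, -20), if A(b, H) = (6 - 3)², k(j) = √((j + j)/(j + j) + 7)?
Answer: 201 + 18*√2 ≈ 226.46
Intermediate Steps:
k(j) = 2*√2 (k(j) = √((2*j)/((2*j)) + 7) = √((2*j)*(1/(2*j)) + 7) = √(1 + 7) = √8 = 2*√2)
A(b, H) = 9 (A(b, H) = 3² = 9)
201 + k(-11)*A(15, -20) = 201 + (2*√2)*9 = 201 + 18*√2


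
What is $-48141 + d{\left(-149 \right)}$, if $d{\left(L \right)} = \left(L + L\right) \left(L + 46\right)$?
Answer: $-17447$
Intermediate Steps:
$d{\left(L \right)} = 2 L \left(46 + L\right)$
$-48141 + d{\left(-149 \right)} = -48141 + 2 \left(-149\right) \left(46 - 149\right) = -48141 + 2 \left(-149\right) \left(-103\right) = -48141 + 30694 = -17447$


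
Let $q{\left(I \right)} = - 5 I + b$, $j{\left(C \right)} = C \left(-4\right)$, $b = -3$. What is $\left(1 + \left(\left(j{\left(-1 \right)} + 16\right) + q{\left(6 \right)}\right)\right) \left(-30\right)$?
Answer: $360$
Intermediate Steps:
$j{\left(C \right)} = - 4 C$
$q{\left(I \right)} = -3 - 5 I$ ($q{\left(I \right)} = - 5 I - 3 = -3 - 5 I$)
$\left(1 + \left(\left(j{\left(-1 \right)} + 16\right) + q{\left(6 \right)}\right)\right) \left(-30\right) = \left(1 + \left(\left(\left(-4\right) \left(-1\right) + 16\right) - 33\right)\right) \left(-30\right) = \left(1 + \left(\left(4 + 16\right) - 33\right)\right) \left(-30\right) = \left(1 + \left(20 - 33\right)\right) \left(-30\right) = \left(1 - 13\right) \left(-30\right) = \left(-12\right) \left(-30\right) = 360$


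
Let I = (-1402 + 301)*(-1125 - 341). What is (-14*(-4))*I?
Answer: 90387696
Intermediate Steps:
I = 1614066 (I = -1101*(-1466) = 1614066)
(-14*(-4))*I = -14*(-4)*1614066 = 56*1614066 = 90387696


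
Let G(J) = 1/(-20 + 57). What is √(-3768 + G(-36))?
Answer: I*√5158355/37 ≈ 61.384*I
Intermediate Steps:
G(J) = 1/37
√(-3768 + G(-36)) = √(-3768 + 1/37) = √(-139415/37) = I*√5158355/37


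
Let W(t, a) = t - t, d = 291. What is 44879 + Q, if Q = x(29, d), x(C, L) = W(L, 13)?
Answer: 44879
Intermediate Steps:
W(t, a) = 0
x(C, L) = 0
Q = 0
44879 + Q = 44879 + 0 = 44879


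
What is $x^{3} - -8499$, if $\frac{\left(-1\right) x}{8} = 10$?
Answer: $-503501$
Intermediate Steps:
$x = -80$ ($x = \left(-8\right) 10 = -80$)
$x^{3} - -8499 = \left(-80\right)^{3} - -8499 = -512000 + 8499 = -503501$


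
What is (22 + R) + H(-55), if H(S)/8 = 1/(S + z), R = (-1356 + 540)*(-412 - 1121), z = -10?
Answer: 81311742/65 ≈ 1.2510e+6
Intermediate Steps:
R = 1250928 (R = -816*(-1533) = 1250928)
H(S) = 8/(-10 + S) (H(S) = 8/(S - 10) = 8/(-10 + S))
(22 + R) + H(-55) = (22 + 1250928) + 8/(-10 - 55) = 1250950 + 8/(-65) = 1250950 + 8*(-1/65) = 1250950 - 8/65 = 81311742/65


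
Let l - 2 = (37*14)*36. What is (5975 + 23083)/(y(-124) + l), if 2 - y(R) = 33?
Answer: 29058/18619 ≈ 1.5607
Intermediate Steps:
y(R) = -31 (y(R) = 2 - 1*33 = 2 - 33 = -31)
l = 18650 (l = 2 + (37*14)*36 = 2 + 518*36 = 2 + 18648 = 18650)
(5975 + 23083)/(y(-124) + l) = (5975 + 23083)/(-31 + 18650) = 29058/18619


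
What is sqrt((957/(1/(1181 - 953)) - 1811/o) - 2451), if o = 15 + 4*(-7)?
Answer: 4*sqrt(2280278)/13 ≈ 464.63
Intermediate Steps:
o = -13 (o = 15 - 28 = -13)
sqrt((957/(1/(1181 - 953)) - 1811/o) - 2451) = sqrt((957/(1/(1181 - 953)) - 1811/(-13)) - 2451) = sqrt((957/(1/228) - 1811*(-1/13)) - 2451) = sqrt((957/(1/228) + 1811/13) - 2451) = sqrt((957*228 + 1811/13) - 2451) = sqrt((218196 + 1811/13) - 2451) = sqrt(2838359/13 - 2451) = sqrt(2806496/13) = 4*sqrt(2280278)/13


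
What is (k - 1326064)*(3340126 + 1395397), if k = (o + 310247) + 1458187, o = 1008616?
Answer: 6871177575678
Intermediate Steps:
k = 2777050 (k = (1008616 + 310247) + 1458187 = 1318863 + 1458187 = 2777050)
(k - 1326064)*(3340126 + 1395397) = (2777050 - 1326064)*(3340126 + 1395397) = 1450986*4735523 = 6871177575678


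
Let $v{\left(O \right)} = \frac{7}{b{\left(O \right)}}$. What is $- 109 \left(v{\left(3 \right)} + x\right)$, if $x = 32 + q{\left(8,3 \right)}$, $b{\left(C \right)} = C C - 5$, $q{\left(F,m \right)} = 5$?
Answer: $- \frac{16895}{4} \approx -4223.8$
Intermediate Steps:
$b{\left(C \right)} = -5 + C^{2}$ ($b{\left(C \right)} = C^{2} - 5 = -5 + C^{2}$)
$x = 37$ ($x = 32 + 5 = 37$)
$v{\left(O \right)} = \frac{7}{-5 + O^{2}}$
$- 109 \left(v{\left(3 \right)} + x\right) = - 109 \left(\frac{7}{-5 + 3^{2}} + 37\right) = - 109 \left(\frac{7}{-5 + 9} + 37\right) = - 109 \left(\frac{7}{4} + 37\right) = \left(-109\right) \frac{155}{4} = - \frac{16895}{4}$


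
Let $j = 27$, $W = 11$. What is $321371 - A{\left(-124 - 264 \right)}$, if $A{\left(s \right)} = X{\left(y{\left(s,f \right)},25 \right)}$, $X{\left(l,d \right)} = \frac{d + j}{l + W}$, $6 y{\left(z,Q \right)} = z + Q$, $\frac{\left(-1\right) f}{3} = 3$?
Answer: $\frac{106374113}{331} \approx 3.2137 \cdot 10^{5}$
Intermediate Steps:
$f = -9$ ($f = \left(-3\right) 3 = -9$)
$y{\left(z,Q \right)} = \frac{Q}{6} + \frac{z}{6}$ ($y{\left(z,Q \right)} = \frac{z + Q}{6} = \frac{Q + z}{6} = \frac{Q}{6} + \frac{z}{6}$)
$X{\left(l,d \right)} = \frac{27 + d}{11 + l}$ ($X{\left(l,d \right)} = \frac{d + 27}{l + 11} = \frac{27 + d}{11 + l}$)
$A{\left(s \right)} = \frac{52}{\frac{19}{2} + \frac{s}{6}}$ ($A{\left(s \right)} = \frac{27 + 25}{11 + \left(\frac{1}{6} \left(-9\right) + \frac{s}{6}\right)} = \frac{1}{11 + \left(- \frac{3}{2} + \frac{s}{6}\right)} 52 = \frac{1}{\frac{19}{2} + \frac{s}{6}} \cdot 52 = \frac{52}{\frac{19}{2} + \frac{s}{6}}$)
$321371 - A{\left(-124 - 264 \right)} = 321371 - \frac{312}{57 - 388} = 321371 - \frac{312}{-331} = 321371 - 312 \left(- \frac{1}{331}\right) = 321371 - - \frac{312}{331} = 321371 + \frac{312}{331} = \frac{106374113}{331}$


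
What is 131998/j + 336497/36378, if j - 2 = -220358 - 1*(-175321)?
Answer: 10352319151/1638283230 ≈ 6.3190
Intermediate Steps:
j = -45035 (j = 2 + (-220358 - 1*(-175321)) = 2 + (-220358 + 175321) = 2 - 45037 = -45035)
131998/j + 336497/36378 = 131998/(-45035) + 336497/36378 = 131998*(-1/45035) + 336497*(1/36378) = -131998/45035 + 336497/36378 = 10352319151/1638283230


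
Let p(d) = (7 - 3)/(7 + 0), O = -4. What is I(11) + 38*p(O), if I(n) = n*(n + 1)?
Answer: 1076/7 ≈ 153.71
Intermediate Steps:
p(d) = 4/7
I(n) = n*(1 + n)
I(11) + 38*p(O) = 11*(1 + 11) + 38*(4/7) = 11*12 + 152/7 = 132 + 152/7 = 1076/7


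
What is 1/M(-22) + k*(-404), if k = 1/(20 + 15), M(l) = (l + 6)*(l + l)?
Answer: -284381/24640 ≈ -11.541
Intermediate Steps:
M(l) = 2*l*(6 + l) (M(l) = (6 + l)*(2*l) = 2*l*(6 + l))
k = 1/35 ≈ 0.028571
1/M(-22) + k*(-404) = 1/(2*(-22)*(6 - 22)) + (1/35)*(-404) = 1/(2*(-22)*(-16)) - 404/35 = 1/704 - 404/35 = -284381/24640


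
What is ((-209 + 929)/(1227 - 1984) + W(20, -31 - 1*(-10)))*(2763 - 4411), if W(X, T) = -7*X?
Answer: 175841600/757 ≈ 2.3229e+5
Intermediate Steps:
((-209 + 929)/(1227 - 1984) + W(20, -31 - 1*(-10)))*(2763 - 4411) = ((-209 + 929)/(1227 - 1984) - 7*20)*(2763 - 4411) = (720/(-757) - 140)*(-1648) = (720*(-1/757) - 140)*(-1648) = (-720/757 - 140)*(-1648) = -106700/757*(-1648) = 175841600/757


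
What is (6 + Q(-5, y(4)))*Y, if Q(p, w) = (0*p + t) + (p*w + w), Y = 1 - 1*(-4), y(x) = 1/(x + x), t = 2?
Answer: 75/2 ≈ 37.500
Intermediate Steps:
y(x) = 1/(2*x)
Y = 5 (Y = 1 + 4 = 5)
Q(p, w) = 2 + w + p*w (Q(p, w) = (0*p + 2) + (p*w + w) = (0 + 2) + (w + p*w) = 2 + (w + p*w) = 2 + w + p*w)
(6 + Q(-5, y(4)))*Y = (6 + (2 + (½)/4 - 5/(2*4)))*5 = (6 + (2 + (½)*(¼) - 5/(2*4)))*5 = (6 + (2 + ⅛ - 5*⅛))*5 = (6 + (2 + ⅛ - 5/8))*5 = (6 + 3/2)*5 = (15/2)*5 = 75/2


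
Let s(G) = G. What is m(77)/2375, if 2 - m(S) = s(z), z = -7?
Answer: 9/2375 ≈ 0.0037895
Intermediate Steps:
m(S) = 9 (m(S) = 2 - 1*(-7) = 2 + 7 = 9)
m(77)/2375 = 9/2375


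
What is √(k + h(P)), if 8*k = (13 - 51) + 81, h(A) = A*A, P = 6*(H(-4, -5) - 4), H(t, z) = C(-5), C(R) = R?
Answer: √46742/4 ≈ 54.050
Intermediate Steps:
H(t, z) = -5
P = -54 (P = 6*(-5 - 4) = 6*(-9) = -54)
h(A) = A²
k = 43/8 (k = ((13 - 51) + 81)/8 = (-38 + 81)/8 = (⅛)*43 = 43/8 ≈ 5.3750)
√(k + h(P)) = √(43/8 + (-54)²) = √(43/8 + 2916) = √(23371/8) = √46742/4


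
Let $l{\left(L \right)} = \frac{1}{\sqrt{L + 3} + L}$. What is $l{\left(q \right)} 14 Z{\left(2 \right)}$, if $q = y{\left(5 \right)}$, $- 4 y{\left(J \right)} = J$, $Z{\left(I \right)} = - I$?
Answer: $- \frac{560}{3} - \frac{224 \sqrt{7}}{3} \approx -384.22$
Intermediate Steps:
$y{\left(J \right)} = - \frac{J}{4}$
$q = - \frac{5}{4}$ ($q = \left(- \frac{1}{4}\right) 5 = - \frac{5}{4} \approx -1.25$)
$l{\left(L \right)} = \frac{1}{L + \sqrt{3 + L}}$ ($l{\left(L \right)} = \frac{1}{\sqrt{3 + L} + L} = \frac{1}{L + \sqrt{3 + L}}$)
$l{\left(q \right)} 14 Z{\left(2 \right)} = \frac{1}{- \frac{5}{4} + \sqrt{3 - \frac{5}{4}}} \cdot 14 \left(\left(-1\right) 2\right) = \frac{1}{- \frac{5}{4} + \sqrt{\frac{7}{4}}} \cdot 14 \left(-2\right) = \frac{1}{- \frac{5}{4} + \frac{\sqrt{7}}{2}} \cdot 14 \left(-2\right) = \frac{14}{- \frac{5}{4} + \frac{\sqrt{7}}{2}} \left(-2\right) = - \frac{28}{- \frac{5}{4} + \frac{\sqrt{7}}{2}}$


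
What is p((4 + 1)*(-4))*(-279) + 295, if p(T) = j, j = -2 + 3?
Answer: 16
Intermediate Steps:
j = 1
p(T) = 1
p((4 + 1)*(-4))*(-279) + 295 = 1*(-279) + 295 = -279 + 295 = 16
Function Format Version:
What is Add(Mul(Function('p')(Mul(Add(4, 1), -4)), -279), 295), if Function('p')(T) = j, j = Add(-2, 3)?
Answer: 16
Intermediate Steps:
j = 1
Function('p')(T) = 1
Add(Mul(Function('p')(Mul(Add(4, 1), -4)), -279), 295) = Add(Mul(1, -279), 295) = Add(-279, 295) = 16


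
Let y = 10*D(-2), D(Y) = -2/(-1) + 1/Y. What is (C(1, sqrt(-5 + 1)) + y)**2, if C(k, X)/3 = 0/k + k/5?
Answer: 6084/25 ≈ 243.36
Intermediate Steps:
D(Y) = 2 + 1/Y (D(Y) = -2*(-1) + 1/Y = 2 + 1/Y)
C(k, X) = 3*k/5 (C(k, X) = 3*(0/k + k/5) = 3*(0 + k*(1/5)) = 3*(0 + k/5) = 3*(k/5) = 3*k/5)
y = 15 (y = 10*(2 + 1/(-2)) = 10*(2 - 1/2) = 10*(3/2) = 15)
(C(1, sqrt(-5 + 1)) + y)**2 = ((3/5)*1 + 15)**2 = (3/5 + 15)**2 = (78/5)**2 = 6084/25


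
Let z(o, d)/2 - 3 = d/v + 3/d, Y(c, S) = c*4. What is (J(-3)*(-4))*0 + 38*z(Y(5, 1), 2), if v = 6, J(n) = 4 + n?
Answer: 1102/3 ≈ 367.33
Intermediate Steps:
Y(c, S) = 4*c
z(o, d) = 6 + 6/d + d/3 (z(o, d) = 6 + 2*(d/6 + 3/d) = 6 + 2*(3/d + d/6) = 6 + (6/d + d/3) = 6 + 6/d + d/3)
(J(-3)*(-4))*0 + 38*z(Y(5, 1), 2) = ((4 - 3)*(-4))*0 + 38*(6 + 6/2 + (⅓)*2) = (1*(-4))*0 + 38*(6 + 6*(½) + ⅔) = -4*0 + 38*(6 + 3 + ⅔) = 0 + 38*(29/3) = 0 + 1102/3 = 1102/3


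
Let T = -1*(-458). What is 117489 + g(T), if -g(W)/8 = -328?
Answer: 120113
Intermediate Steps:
T = 458
g(W) = 2624 (g(W) = -8*(-328) = 2624)
117489 + g(T) = 117489 + 2624 = 120113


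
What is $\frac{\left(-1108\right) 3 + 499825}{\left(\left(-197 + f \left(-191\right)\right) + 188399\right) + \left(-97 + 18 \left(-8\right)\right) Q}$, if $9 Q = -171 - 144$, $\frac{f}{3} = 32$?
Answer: $\frac{496501}{178301} \approx 2.7846$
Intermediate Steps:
$f = 96$ ($f = 3 \cdot 32 = 96$)
$Q = -35$ ($Q = \frac{-171 - 144}{9} = \frac{1}{9} \left(-315\right) = -35$)
$\frac{\left(-1108\right) 3 + 499825}{\left(\left(-197 + f \left(-191\right)\right) + 188399\right) + \left(-97 + 18 \left(-8\right)\right) Q} = \frac{\left(-1108\right) 3 + 499825}{\left(\left(-197 + 96 \left(-191\right)\right) + 188399\right) + \left(-97 + 18 \left(-8\right)\right) \left(-35\right)} = \frac{-3324 + 499825}{\left(\left(-197 - 18336\right) + 188399\right) + \left(-97 - 144\right) \left(-35\right)} = \frac{496501}{\left(-18533 + 188399\right) - -8435} = \frac{496501}{169866 + 8435} = \frac{496501}{178301}$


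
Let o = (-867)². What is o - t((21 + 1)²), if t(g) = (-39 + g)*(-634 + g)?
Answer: 818439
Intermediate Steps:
o = 751689
t(g) = (-634 + g)*(-39 + g)
o - t((21 + 1)²) = 751689 - (24726 + ((21 + 1)²)² - 673*(21 + 1)²) = 751689 - (24726 + (22²)² - 673*22²) = 751689 - (24726 + 484² - 673*484) = 751689 - (24726 + 234256 - 325732) = 751689 - 1*(-66750) = 751689 + 66750 = 818439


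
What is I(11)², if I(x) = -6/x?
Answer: 36/121 ≈ 0.29752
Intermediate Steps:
I(11)² = (-6/11)² = 36/121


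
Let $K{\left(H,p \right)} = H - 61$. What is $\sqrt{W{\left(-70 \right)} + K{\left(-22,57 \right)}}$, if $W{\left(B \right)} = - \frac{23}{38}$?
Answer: $\frac{3 i \sqrt{13414}}{38} \approx 9.1436 i$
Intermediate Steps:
$K{\left(H,p \right)} = -61 + H$
$W{\left(B \right)} = - \frac{23}{38}$ ($W{\left(B \right)} = \left(-23\right) \frac{1}{38} = - \frac{23}{38}$)
$\sqrt{W{\left(-70 \right)} + K{\left(-22,57 \right)}} = \sqrt{- \frac{23}{38} - 83} = \sqrt{- \frac{3177}{38}} = \frac{3 i \sqrt{13414}}{38}$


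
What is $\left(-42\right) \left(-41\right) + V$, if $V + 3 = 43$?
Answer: $1762$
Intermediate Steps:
$V = 40$ ($V = -3 + 43 = 40$)
$\left(-42\right) \left(-41\right) + V = \left(-42\right) \left(-41\right) + 40 = 1722 + 40 = 1762$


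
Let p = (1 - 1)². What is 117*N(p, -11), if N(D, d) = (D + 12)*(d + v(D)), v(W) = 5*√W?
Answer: -15444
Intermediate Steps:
p = 0 (p = 0² = 0)
N(D, d) = (12 + D)*(d + 5*√D) (N(D, d) = (D + 12)*(d + 5*√D) = (12 + D)*(d + 5*√D))
117*N(p, -11) = 117*(5*0^(3/2) + 12*(-11) + 60*√0 + 0*(-11)) = 117*(5*0 - 132 + 60*0 + 0) = 117*(0 - 132 + 0 + 0) = 117*(-132) = -15444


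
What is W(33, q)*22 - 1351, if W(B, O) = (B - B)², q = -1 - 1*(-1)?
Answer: -1351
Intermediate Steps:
q = 0 (q = -1 + 1 = 0)
W(B, O) = 0 (W(B, O) = 0² = 0)
W(33, q)*22 - 1351 = 0*22 - 1351 = 0 - 1351 = -1351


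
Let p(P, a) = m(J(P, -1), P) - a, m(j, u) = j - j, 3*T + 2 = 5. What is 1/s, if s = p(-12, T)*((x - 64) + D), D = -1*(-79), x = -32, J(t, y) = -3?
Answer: 1/17 ≈ 0.058824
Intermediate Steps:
T = 1 (T = -2/3 + (1/3)*5 = -2/3 + 5/3 = 1)
m(j, u) = 0
D = 79
p(P, a) = -a (p(P, a) = 0 - a = -a)
s = 17 (s = (-1*1)*((-32 - 64) + 79) = -(-96 + 79) = -1*(-17) = 17)
1/s = 1/17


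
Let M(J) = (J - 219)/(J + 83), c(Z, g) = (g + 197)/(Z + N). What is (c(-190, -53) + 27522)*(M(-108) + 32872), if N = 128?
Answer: 140272952994/155 ≈ 9.0499e+8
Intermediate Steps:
c(Z, g) = (197 + g)/(128 + Z) (c(Z, g) = (g + 197)/(Z + 128) = (197 + g)/(128 + Z))
M(J) = (-219 + J)/(83 + J)
(c(-190, -53) + 27522)*(M(-108) + 32872) = ((197 - 53)/(128 - 190) + 27522)*((-219 - 108)/(83 - 108) + 32872) = (144/(-62) + 27522)*(-327/(-25) + 32872) = (-1/62*144 + 27522)*(-1/25*(-327) + 32872) = (-72/31 + 27522)*(327/25 + 32872) = (853110/31)*(822127/25) = 140272952994/155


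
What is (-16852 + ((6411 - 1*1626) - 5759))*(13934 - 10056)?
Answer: -69129228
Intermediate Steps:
(-16852 + ((6411 - 1*1626) - 5759))*(13934 - 10056) = (-16852 + ((6411 - 1626) - 5759))*3878 = (-16852 + (4785 - 5759))*3878 = (-16852 - 974)*3878 = -17826*3878 = -69129228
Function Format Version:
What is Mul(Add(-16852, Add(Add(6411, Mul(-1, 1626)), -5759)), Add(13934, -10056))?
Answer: -69129228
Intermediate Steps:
Mul(Add(-16852, Add(Add(6411, Mul(-1, 1626)), -5759)), Add(13934, -10056)) = Mul(Add(-16852, Add(Add(6411, -1626), -5759)), 3878) = Mul(Add(-16852, Add(4785, -5759)), 3878) = Mul(Add(-16852, -974), 3878) = Mul(-17826, 3878) = -69129228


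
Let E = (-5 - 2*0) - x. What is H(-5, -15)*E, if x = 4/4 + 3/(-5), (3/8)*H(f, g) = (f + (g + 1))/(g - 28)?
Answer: -1368/215 ≈ -6.3628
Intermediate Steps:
H(f, g) = 8*(1 + f + g)/(3*(-28 + g)) (H(f, g) = 8*((f + (g + 1))/(g - 28))/3 = 8*((f + (1 + g))/(-28 + g))/3 = 8*((1 + f + g)/(-28 + g))/3 = 8*(1 + f + g)/(3*(-28 + g)))
x = ⅖ (x = 4*(¼) + 3*(-⅕) = 1 - ⅗ = ⅖ ≈ 0.40000)
E = -27/5 (E = (-5 - 2*0) - 1*⅖ = (-5 + 0) - ⅖ = -5 - ⅖ = -27/5 ≈ -5.4000)
H(-5, -15)*E = (8*(1 - 5 - 15)/(3*(-28 - 15)))*(-27/5) = ((8/3)*(-19)/(-43))*(-27/5) = ((8/3)*(-1/43)*(-19))*(-27/5) = (152/129)*(-27/5) = -1368/215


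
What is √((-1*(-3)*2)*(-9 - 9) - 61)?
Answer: 13*I ≈ 13.0*I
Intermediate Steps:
√((-1*(-3)*2)*(-9 - 9) - 61) = √((3*2)*(-18) - 61) = √(6*(-18) - 61) = √(-108 - 61) = √(-169) = 13*I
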